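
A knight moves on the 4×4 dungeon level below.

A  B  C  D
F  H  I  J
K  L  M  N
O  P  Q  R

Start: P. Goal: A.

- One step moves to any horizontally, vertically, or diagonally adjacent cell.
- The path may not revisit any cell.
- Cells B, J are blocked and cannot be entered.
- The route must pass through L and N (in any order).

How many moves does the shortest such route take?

6

Any route passes through L and N in some order between P and A. Summing Chebyshev distances along each leg and taking the cheapest ordering (P → L → N → A) gives a lower bound of 1 + 2 + 3 = 6 moves.
A route of 6 moves achieves this: P → L → I → N → M → H → A.
Since 6 matches the lower bound, it is optimal.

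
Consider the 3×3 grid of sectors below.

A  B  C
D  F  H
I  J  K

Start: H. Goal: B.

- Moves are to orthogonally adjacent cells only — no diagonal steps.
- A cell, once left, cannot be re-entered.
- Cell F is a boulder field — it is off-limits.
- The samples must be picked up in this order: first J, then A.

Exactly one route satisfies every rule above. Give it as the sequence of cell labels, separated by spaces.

The waypoints must appear in the order J, A, with no cell reused.
Route from H: down 1 to K, left 2 to I, up 2 to A, right 1 to B — 6 moves in all.
Check: order respected (J at step 2, A at step 5).

H K J I D A B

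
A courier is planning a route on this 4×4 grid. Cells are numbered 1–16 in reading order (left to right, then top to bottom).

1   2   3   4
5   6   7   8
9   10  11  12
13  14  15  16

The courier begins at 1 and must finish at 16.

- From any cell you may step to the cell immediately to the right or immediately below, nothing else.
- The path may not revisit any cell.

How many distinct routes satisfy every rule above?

20

A right/down-only route from 1 to 16 makes exactly 3 down-moves and 3 right-moves in some order.
With no other constraints that would be C(6,3) = 20 routes.
That gives 20 routes.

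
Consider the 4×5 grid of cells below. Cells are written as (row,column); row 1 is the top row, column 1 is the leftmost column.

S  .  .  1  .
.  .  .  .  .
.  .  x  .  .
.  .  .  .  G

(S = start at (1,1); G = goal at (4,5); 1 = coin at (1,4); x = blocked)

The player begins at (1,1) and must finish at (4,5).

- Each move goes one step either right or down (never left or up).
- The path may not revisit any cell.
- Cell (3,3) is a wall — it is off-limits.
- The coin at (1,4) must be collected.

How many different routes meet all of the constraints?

A right/down-only route from (1,1) to (4,5) makes exactly 3 down-moves and 4 right-moves in some order.
With no other constraints that would be C(7,3) = 35 routes.
Split at (1,4) and multiply the segment counts (each segment already excludes blocked cells): (1,1)→(1,4): 1; (1,4)→(4,5): 4; product = 4.
That gives 4 routes.

4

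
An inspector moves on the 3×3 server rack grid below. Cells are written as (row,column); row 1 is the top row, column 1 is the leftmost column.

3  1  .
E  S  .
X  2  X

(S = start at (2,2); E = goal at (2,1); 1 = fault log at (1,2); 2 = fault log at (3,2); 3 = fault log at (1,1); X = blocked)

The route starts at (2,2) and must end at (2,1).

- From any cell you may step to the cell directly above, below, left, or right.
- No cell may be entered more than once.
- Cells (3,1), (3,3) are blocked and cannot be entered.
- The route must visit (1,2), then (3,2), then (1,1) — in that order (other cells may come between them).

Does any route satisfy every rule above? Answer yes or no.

(3,2) must be visited but has only one open neighbour ((2,2)), and it is neither the start nor the goal — the route would have to enter and leave through (2,2), re-entering it.

no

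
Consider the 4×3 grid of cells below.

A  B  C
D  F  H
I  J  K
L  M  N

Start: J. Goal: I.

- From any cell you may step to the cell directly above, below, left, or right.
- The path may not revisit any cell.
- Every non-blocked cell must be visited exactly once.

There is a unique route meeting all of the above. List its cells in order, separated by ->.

J -> F -> D -> A -> B -> C -> H -> K -> N -> M -> L -> I

Need to visit all 12 open cells exactly once, starting at J and ending at I.
Cell L has only two open neighbours (I and M), so the path must pass straight through it: one of those is the cell it's entered from and the other is where it exits.
Route from J: up to F, left to D, up to A, 2× right (reaching C), 3× down (reaching N), 2× left (reaching L), up to I — 11 moves in all.
Check: all 12 open cells covered.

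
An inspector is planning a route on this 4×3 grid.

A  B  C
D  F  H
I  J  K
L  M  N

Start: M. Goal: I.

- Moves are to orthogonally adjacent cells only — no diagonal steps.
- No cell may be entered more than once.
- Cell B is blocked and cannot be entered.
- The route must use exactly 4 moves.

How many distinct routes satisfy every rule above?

Need simple routes of exactly 4 moves from M to I (Manhattan distance 2, so 1 moves are spent on a detour and 1 undoing it).
Enumerating: M J F D I | M N K J I.
That gives 2 routes.

2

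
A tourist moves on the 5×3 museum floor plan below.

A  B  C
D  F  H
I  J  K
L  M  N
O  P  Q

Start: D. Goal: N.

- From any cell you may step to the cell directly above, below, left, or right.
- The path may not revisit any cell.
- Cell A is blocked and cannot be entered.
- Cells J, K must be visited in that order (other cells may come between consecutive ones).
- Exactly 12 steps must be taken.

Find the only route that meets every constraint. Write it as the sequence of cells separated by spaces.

The waypoints must appear in the order J, K, with no cell reused.
Route from D: 3× down (reaching O), right to P, 4× up (reaching B), right to C, 3× down (reaching N) — 12 moves in all.
Check: order respected (J at step 6, K at step 11); 12 moves as required.

D I L O P M J F B C H K N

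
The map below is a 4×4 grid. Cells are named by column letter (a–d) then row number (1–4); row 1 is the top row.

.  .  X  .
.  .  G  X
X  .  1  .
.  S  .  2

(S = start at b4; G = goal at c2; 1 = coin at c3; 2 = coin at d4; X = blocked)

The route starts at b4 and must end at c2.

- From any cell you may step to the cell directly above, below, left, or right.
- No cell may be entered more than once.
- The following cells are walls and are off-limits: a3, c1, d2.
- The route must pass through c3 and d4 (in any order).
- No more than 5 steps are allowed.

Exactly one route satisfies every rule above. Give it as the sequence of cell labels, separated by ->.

b4 -> c4 -> d4 -> d3 -> c3 -> c2

Any route must reach c3 and d4 and still end at c2 within 5 moves, so the order of the required stops is forced.
Route from b4: 2× right (reaching d4), up to d3, left to c3, up to c2 — 5 moves in all.
Check: all required cells visited; 5 ≤ 5 moves.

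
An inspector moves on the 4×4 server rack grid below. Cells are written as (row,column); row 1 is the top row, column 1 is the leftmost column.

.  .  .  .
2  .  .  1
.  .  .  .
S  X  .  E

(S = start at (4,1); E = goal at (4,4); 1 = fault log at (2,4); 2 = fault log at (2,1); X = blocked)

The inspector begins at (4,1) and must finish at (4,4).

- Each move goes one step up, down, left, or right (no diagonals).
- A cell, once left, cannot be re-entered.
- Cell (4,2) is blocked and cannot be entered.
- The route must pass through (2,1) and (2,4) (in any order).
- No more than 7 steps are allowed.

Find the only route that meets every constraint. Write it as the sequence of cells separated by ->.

(4,1) -> (3,1) -> (2,1) -> (2,2) -> (2,3) -> (2,4) -> (3,4) -> (4,4)

The budget equals the shortest possible length, so every move has to be on a shortest route through the required cells.
Route from (4,1): 2× up (reaching (2,1)), 3× right (reaching (2,4)), 2× down (reaching (4,4)) — 7 moves in all.
Check: all required cells visited; 7 ≤ 7 moves.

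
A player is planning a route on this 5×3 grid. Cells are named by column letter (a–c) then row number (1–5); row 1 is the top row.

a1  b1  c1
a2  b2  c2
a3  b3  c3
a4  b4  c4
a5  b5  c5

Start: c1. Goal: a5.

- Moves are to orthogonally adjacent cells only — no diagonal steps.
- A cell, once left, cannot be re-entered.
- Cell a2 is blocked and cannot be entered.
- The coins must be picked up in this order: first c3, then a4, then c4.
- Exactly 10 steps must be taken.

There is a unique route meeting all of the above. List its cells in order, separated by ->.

The waypoints must appear in the order c3, a4, c4, with no cell reused.
Route from c1: down 2 to c3, left 2 to a3, down 1 to a4, right 2 to c4, down 1 to c5, left 2 to a5 — 10 moves in all.
Check: order respected (c3 at step 2, a4 at step 5, c4 at step 7); 10 moves as required.

c1 -> c2 -> c3 -> b3 -> a3 -> a4 -> b4 -> c4 -> c5 -> b5 -> a5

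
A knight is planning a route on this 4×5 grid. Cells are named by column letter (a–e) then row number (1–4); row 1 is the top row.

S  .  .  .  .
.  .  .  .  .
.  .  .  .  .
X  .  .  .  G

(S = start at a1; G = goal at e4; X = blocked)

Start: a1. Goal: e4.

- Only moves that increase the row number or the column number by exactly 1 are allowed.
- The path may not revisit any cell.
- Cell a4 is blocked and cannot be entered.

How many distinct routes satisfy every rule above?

34

A right/down-only route from a1 to e4 makes exactly 3 down-moves and 4 right-moves in some order.
With no other constraints that would be C(7,3) = 35 routes.
Subtract routes through each blocked cell (inclusion–exclusion for overlaps): − through a4: 1 → 34.
That gives 34 routes.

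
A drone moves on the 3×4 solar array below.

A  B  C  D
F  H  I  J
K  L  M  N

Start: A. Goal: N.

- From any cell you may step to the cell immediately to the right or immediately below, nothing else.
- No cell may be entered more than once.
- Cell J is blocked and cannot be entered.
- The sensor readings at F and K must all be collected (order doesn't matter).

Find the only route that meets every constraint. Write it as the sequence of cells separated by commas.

A, F, K, L, M, N

Moves only go right or down, so the column and row indices never decrease.
Route from A: down 2 to K, right 3 to N — 5 moves in all.
Check: all required cells visited.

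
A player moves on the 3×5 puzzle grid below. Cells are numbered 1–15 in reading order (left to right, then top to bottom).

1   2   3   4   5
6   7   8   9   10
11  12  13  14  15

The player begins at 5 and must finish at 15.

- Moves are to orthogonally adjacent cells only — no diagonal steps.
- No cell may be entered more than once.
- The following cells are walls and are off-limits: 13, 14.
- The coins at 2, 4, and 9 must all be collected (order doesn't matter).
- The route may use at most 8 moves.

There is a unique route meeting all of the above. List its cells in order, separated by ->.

Any route must reach 2, 4, and 9 and still end at 15 within 8 moves, so the order of the required stops is forced.
Route from 5: left 3 to 2, down 1 to 7, right 3 to 10, down 1 to 15 — 8 moves in all.
Check: all required cells visited; 8 ≤ 8 moves.

5 -> 4 -> 3 -> 2 -> 7 -> 8 -> 9 -> 10 -> 15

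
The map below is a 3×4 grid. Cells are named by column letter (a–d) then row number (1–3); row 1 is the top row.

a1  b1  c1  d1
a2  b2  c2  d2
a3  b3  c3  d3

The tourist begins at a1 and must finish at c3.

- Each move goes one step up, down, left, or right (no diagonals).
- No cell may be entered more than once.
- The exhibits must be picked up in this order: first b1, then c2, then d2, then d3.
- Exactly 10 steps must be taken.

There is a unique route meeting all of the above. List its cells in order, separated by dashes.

The waypoints must appear in the order b1, c2, d2, d3, with no cell reused.
Route from a1: 2× down (reaching a3), right to b3, 2× up (reaching b1), right to c1, down to c2, right to d2, down to d3, left to c3 — 10 moves in all.
Check: order respected (b1 at step 5, c2 at step 7, d2 at step 8, d3 at step 9); 10 moves as required.

a1 - a2 - a3 - b3 - b2 - b1 - c1 - c2 - d2 - d3 - c3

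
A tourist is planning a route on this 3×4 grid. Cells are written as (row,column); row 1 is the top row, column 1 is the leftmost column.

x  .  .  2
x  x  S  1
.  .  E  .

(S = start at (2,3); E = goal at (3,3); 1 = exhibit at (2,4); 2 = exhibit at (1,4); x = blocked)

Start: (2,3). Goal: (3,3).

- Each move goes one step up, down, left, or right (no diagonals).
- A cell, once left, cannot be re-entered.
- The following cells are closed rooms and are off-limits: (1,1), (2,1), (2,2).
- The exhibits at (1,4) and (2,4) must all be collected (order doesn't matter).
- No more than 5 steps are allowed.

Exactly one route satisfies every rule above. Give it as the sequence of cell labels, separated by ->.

(2,3) -> (1,3) -> (1,4) -> (2,4) -> (3,4) -> (3,3)

The budget equals the shortest possible length, so every move has to be on a shortest route through the required cells.
Route from (2,3): up to (1,3), right to (1,4), 2× down (reaching (3,4)), left to (3,3) — 5 moves in all.
Check: all required cells visited; 5 ≤ 5 moves.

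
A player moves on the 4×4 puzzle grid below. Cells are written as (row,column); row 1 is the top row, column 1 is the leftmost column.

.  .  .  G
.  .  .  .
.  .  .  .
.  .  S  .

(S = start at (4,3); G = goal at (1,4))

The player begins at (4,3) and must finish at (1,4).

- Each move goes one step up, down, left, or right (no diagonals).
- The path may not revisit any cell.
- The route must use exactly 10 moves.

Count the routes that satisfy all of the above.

Need simple routes of exactly 10 moves from (4,3) to (1,4) (Manhattan distance 4, so 3 moves are spent on a detour and 3 undoing it).
Branch systematically from the start, pruning whenever the remaining move budget drops below the Manhattan distance to (1,4) or differs from it in parity. Grouping the completions by first move — via (3,3): 11; via (4,2): 22; via (4,4): 9 — and summing: 11 + 22 + 9 = 42.
That gives 42 routes.

42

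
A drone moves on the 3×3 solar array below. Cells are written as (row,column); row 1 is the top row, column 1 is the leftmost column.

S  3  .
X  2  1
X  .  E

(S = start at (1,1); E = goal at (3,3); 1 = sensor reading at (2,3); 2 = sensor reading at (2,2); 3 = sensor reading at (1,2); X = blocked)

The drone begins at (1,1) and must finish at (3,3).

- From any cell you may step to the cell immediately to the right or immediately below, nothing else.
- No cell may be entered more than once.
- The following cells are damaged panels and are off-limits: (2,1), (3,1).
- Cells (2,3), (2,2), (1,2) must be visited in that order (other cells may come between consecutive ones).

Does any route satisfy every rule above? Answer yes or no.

(2,2) lies to the left of (2,3), so going from (2,3) to (2,2) would need a leftward move — but moves only go right/down, so (2,3) cannot be visited before (2,2).

no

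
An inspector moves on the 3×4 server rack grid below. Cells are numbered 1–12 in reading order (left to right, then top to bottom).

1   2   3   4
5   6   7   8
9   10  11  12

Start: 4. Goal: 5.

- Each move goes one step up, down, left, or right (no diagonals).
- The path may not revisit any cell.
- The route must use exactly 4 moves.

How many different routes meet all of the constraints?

Need simple routes of exactly 4 moves from 4 to 5 (Manhattan distance 4, so 0 moves are spent on a detour and 0 undoing it).
Enumerating: 4 8 7 6 5 | 4 3 7 6 5 | 4 3 2 6 5 | 4 3 2 1 5.
That gives 4 routes.

4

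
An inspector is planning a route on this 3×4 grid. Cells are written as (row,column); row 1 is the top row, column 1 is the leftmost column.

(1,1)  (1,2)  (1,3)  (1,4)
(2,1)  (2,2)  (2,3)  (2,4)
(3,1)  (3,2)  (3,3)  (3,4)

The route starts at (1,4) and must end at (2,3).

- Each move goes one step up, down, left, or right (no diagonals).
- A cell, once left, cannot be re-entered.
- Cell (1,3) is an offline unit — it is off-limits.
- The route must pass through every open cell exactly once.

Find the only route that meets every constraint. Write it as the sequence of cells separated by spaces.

(1,4) (2,4) (3,4) (3,3) (3,2) (3,1) (2,1) (1,1) (1,2) (2,2) (2,3)

Need to visit all 11 open cells exactly once, starting at (1,4) and ending at (2,3).
Cell (3,4) has only two open neighbours ((2,4) and (3,3)), so the path must pass straight through it: one of those is the cell it's entered from and the other is where it exits.
Route from (1,4): down 2 to (3,4), left 3 to (3,1), up 2 to (1,1), right 1 to (1,2), down 1 to (2,2), right 1 to (2,3) — 10 moves in all.
Check: all 11 open cells covered.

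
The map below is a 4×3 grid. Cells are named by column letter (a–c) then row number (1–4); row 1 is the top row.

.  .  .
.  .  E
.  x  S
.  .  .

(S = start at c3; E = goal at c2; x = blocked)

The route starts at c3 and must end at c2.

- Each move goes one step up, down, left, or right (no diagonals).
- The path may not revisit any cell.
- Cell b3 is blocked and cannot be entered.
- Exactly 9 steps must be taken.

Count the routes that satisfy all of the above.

Need simple routes of exactly 9 moves from c3 to c2 (Manhattan distance 1, so 4 moves are spent on a detour and 4 undoing it).
Enumerating: c3 c4 b4 a4 a3 a2 a1 b1 b2 c2 | c3 c4 b4 a4 a3 a2 a1 b1 c1 c2 | c3 c4 b4 a4 a3 a2 b2 b1 c1 c2.
That gives 3 routes.

3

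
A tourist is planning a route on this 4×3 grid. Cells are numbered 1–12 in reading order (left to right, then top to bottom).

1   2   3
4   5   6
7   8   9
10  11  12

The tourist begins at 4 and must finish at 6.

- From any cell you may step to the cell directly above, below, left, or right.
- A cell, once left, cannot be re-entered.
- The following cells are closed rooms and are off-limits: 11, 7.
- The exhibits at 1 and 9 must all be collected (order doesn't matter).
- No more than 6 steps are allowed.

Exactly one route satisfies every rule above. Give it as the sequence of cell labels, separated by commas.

4, 1, 2, 5, 8, 9, 6

The budget equals the shortest possible length, so every move has to be on a shortest route through the required cells.
Route from 4: up 1 to 1, right 1 to 2, down 2 to 8, right 1 to 9, up 1 to 6 — 6 moves in all.
Check: all required cells visited; 6 ≤ 6 moves.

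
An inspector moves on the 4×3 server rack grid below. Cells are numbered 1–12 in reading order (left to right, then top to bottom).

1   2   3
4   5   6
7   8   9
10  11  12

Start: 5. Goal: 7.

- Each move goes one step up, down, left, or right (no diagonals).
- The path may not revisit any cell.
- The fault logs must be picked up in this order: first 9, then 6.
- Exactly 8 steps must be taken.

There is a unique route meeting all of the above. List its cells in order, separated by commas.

5, 8, 9, 6, 3, 2, 1, 4, 7

The waypoints must appear in the order 9, 6, with no cell reused.
Route from 5: down 1 to 8, right 1 to 9, up 2 to 3, left 2 to 1, down 2 to 7 — 8 moves in all.
Check: order respected (9 at step 2, 6 at step 3); 8 moves as required.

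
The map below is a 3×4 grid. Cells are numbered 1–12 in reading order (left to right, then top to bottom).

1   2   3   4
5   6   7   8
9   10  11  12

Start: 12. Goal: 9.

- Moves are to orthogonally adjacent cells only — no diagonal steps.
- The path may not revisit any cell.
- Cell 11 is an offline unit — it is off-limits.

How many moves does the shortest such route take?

The Manhattan distance from 12 to 9 is |3−3| + |4−1| = 3, so at least 3 moves are needed.
That bound ignores the blocked cells. Measuring each leg by the fewest moves that actually steer around them (12→9: 5) raises the lower bound to 5.
A route of 5 moves exists: 12 → 8 → 7 → 6 → 10 → 9.
Since 5 matches that lower bound, it is optimal.

5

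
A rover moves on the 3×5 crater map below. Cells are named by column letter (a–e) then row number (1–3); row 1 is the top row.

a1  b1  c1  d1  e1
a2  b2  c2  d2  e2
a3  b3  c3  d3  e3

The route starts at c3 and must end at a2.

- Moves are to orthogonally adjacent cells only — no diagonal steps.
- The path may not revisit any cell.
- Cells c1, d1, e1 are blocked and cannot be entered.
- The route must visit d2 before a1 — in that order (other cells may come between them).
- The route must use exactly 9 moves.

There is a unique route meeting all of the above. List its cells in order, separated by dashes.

The waypoints must appear in the order d2, a1, with no cell reused.
Route from c3: 2× right (reaching e3), up to e2, 3× left (reaching b2), up to b1, left to a1, down to a2 — 9 moves in all.
Check: order respected (d2 at step 4, a1 at step 8); 9 moves as required.

c3 - d3 - e3 - e2 - d2 - c2 - b2 - b1 - a1 - a2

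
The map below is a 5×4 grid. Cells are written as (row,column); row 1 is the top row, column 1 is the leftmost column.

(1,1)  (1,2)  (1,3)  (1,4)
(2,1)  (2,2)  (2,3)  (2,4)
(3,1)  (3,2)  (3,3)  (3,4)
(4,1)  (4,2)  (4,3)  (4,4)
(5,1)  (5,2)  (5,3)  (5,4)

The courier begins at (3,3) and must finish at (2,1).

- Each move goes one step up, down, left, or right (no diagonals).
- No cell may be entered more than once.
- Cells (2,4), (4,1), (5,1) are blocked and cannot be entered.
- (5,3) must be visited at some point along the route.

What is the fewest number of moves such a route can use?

Any route passes through (5,3) somewhere between (3,3) and (2,1). Summing Manhattan distances along the two legs ((3,3) → (5,3) → (2,1)) gives a lower bound of 2 + 5 = 7 moves.
A route of 7 moves achieves this: (3,3) → (4,3) → (5,3) → (5,2) → (4,2) → (3,2) → (2,2) → (2,1).
Since 7 matches the lower bound, it is optimal.

7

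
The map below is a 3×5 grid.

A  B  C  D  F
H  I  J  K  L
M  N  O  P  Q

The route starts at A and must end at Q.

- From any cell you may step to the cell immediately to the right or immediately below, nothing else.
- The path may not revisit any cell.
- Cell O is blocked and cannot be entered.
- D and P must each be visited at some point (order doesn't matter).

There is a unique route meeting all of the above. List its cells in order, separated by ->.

Moves only go right or down, so the column and row indices never decrease.
Route from A: 3× right (reaching D), 2× down (reaching P), right to Q — 6 moves in all.
Check: all required cells visited.

A -> B -> C -> D -> K -> P -> Q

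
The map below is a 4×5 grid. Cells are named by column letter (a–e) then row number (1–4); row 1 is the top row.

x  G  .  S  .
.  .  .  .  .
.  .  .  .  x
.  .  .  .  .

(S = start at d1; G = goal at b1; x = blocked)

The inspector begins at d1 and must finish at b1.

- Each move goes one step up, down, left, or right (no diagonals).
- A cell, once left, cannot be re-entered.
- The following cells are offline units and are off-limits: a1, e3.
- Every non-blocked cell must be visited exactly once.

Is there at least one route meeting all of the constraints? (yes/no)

Cell e4 has only one open neighbour but is neither the start nor the goal, so a Hamiltonian route would have to both enter and leave it through the same neighbour — impossible without revisiting.

no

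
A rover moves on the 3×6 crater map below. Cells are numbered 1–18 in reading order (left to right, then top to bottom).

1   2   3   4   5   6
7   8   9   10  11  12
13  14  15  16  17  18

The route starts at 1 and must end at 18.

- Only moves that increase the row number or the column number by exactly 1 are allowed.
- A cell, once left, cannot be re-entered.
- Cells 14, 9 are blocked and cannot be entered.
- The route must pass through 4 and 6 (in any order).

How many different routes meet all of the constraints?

1

A right/down-only route from 1 to 18 makes exactly 2 down-moves and 5 right-moves in some order.
With no other constraints that would be C(7,2) = 21 routes.
A monotone route can only reach the required cells in the order 4, 6, so split there and multiply the segment counts (each segment already excludes blocked cells): 1→4: 1; 4→6: 1; 6→18: 1; product = 1.
That gives 1 route.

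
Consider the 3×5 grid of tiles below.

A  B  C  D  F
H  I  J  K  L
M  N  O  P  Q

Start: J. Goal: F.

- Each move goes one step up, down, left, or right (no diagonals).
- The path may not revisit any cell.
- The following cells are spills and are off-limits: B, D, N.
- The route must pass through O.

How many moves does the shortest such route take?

Any route passes through O somewhere between J and F. Summing Manhattan distances along the two legs (J → O → F) gives a lower bound of 1 + 4 = 5 moves.
A route of 5 moves achieves this: J → O → P → K → L → F.
Since 5 matches the lower bound, it is optimal.

5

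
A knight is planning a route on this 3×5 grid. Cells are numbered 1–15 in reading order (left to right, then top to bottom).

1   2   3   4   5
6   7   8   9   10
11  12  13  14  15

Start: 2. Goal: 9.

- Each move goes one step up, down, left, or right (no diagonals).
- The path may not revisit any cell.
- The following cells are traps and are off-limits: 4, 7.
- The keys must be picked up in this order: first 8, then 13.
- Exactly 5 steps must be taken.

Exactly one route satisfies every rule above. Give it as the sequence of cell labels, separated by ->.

The waypoints must appear in the order 8, 13, with no cell reused.
Route from 2: right to 3, 2× down (reaching 13), right to 14, up to 9 — 5 moves in all.
Check: order respected (8 at step 2, 13 at step 3); 5 moves as required.

2 -> 3 -> 8 -> 13 -> 14 -> 9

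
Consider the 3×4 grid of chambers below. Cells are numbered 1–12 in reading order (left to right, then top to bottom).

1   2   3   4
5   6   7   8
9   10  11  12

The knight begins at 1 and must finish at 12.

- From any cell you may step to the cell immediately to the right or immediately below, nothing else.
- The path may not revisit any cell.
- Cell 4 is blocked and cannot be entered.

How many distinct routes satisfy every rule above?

9

A right/down-only route from 1 to 12 makes exactly 2 down-moves and 3 right-moves in some order.
With no other constraints that would be C(5,2) = 10 routes.
Subtract routes through each blocked cell (inclusion–exclusion for overlaps): − through 4: 1 → 9.
That gives 9 routes.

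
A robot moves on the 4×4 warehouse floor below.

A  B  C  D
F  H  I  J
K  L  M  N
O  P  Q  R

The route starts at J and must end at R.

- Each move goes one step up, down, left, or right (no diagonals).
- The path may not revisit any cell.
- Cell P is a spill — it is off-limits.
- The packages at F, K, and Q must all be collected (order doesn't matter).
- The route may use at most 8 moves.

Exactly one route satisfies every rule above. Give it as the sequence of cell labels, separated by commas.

J, I, H, F, K, L, M, Q, R

The 8-move cap with required stops at F, K, Q leaves no slack for detours.
Route from J: left 3 to F, down 1 to K, right 2 to M, down 1 to Q, right 1 to R — 8 moves in all.
Check: all required cells visited; 8 ≤ 8 moves.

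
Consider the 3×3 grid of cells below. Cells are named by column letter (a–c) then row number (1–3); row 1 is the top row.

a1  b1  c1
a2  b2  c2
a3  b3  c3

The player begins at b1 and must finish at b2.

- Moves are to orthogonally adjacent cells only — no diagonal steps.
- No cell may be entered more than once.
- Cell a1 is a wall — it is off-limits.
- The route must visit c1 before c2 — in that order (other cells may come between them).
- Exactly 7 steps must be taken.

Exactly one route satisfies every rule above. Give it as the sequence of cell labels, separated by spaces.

b1 c1 c2 c3 b3 a3 a2 b2

The waypoints must appear in the order c1, c2, with no cell reused.
Route from b1: right to c1, 2× down (reaching c3), 2× left (reaching a3), up to a2, right to b2 — 7 moves in all.
Check: order respected (c1 at step 1, c2 at step 2); 7 moves as required.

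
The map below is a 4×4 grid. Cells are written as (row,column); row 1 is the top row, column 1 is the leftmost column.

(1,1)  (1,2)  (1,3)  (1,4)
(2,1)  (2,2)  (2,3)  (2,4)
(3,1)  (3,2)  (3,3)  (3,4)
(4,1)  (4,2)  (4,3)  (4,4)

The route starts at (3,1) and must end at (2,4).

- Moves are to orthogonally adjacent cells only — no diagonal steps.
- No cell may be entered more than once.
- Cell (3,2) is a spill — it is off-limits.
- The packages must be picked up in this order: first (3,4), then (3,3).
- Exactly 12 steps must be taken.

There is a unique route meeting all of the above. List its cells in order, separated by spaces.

(3,1) (4,1) (4,2) (4,3) (4,4) (3,4) (3,3) (2,3) (2,2) (1,2) (1,3) (1,4) (2,4)

The waypoints must appear in the order (3,4), (3,3), with no cell reused.
Route from (3,1): down to (4,1), 3× right (reaching (4,4)), up to (3,4), left to (3,3), up to (2,3), left to (2,2), up to (1,2), 2× right (reaching (1,4)), down to (2,4) — 12 moves in all.
Check: order respected ((3,4) at step 5, (3,3) at step 6); 12 moves as required.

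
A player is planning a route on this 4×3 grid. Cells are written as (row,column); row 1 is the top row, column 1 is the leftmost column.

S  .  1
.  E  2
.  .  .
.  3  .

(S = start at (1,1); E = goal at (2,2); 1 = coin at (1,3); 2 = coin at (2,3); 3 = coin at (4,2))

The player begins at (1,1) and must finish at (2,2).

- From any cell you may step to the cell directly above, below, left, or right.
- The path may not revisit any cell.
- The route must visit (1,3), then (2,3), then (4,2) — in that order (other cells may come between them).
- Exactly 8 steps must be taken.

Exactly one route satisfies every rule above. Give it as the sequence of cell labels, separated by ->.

(1,1) -> (1,2) -> (1,3) -> (2,3) -> (3,3) -> (4,3) -> (4,2) -> (3,2) -> (2,2)

The waypoints must appear in the order (1,3), (2,3), (4,2), with no cell reused.
Route from (1,1): 2× right (reaching (1,3)), 3× down (reaching (4,3)), left to (4,2), 2× up (reaching (2,2)) — 8 moves in all.
Check: order respected (1 at step 2, 2 at step 3, 3 at step 6); 8 moves as required.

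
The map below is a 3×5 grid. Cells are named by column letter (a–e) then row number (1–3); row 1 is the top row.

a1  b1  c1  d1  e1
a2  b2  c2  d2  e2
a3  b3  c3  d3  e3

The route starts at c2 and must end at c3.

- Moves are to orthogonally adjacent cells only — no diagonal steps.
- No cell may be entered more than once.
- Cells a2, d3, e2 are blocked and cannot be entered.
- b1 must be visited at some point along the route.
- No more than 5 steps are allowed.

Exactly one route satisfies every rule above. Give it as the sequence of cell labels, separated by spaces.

The budget equals the shortest possible length, so every move has to be on a shortest route through the required cells.
Route from c2: up to c1, left to b1, 2× down (reaching b3), right to c3 — 5 moves in all.
Check: all required cells visited; 5 ≤ 5 moves.

c2 c1 b1 b2 b3 c3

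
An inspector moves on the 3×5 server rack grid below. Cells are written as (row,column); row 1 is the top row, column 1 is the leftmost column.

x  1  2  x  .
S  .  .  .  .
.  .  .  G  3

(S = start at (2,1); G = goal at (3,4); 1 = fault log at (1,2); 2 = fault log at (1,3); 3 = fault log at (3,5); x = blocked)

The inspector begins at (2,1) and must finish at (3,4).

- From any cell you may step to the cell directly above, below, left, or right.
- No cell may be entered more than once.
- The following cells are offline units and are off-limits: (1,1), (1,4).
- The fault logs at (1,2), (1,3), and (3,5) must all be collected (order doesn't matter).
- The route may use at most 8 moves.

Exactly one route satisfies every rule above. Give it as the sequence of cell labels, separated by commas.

(2,1), (2,2), (1,2), (1,3), (2,3), (2,4), (2,5), (3,5), (3,4)

Any route must reach (1,2), (1,3), and (3,5) and still end at (3,4) within 8 moves, so the order of the required stops is forced.
Route from (2,1): right to (2,2), up to (1,2), right to (1,3), down to (2,3), 2× right (reaching (2,5)), down to (3,5), left to (3,4) — 8 moves in all.
Check: all required cells visited; 8 ≤ 8 moves.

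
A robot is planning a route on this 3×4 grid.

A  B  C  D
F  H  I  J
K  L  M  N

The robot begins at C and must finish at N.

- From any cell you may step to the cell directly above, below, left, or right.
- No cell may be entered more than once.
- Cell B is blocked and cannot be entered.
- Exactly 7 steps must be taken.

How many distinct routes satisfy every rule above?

2

Need simple routes of exactly 7 moves from C to N (Manhattan distance 3, so 2 moves are spent on a detour and 2 undoing it).
Enumerating: C I H F K L M N | C D J I H L M N.
That gives 2 routes.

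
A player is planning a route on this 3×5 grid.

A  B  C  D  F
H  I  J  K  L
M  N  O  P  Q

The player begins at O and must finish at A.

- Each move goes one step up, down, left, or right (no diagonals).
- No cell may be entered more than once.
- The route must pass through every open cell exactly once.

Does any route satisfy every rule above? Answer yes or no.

yes

One route that works: O → J → K → P → Q → L → F → D → C → B → I → N → M → H → A.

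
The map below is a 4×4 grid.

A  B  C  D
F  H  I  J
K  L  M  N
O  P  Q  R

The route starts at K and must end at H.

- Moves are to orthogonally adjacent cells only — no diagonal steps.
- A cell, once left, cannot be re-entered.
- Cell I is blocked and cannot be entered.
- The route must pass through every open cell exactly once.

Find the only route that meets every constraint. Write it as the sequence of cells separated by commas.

Need to visit all 15 open cells exactly once, starting at K and ending at H.
Cell D has only two open neighbours (J and C), so the path must pass straight through it: one of those is the cell it's entered from and the other is where it exits.
Route from K: down 1 to O, right 1 to P, up 1 to L, right 1 to M, down 1 to Q, right 1 to R, up 3 to D, left 3 to A, down 1 to F, right 1 to H — 14 moves in all.
Check: all 15 open cells covered.

K, O, P, L, M, Q, R, N, J, D, C, B, A, F, H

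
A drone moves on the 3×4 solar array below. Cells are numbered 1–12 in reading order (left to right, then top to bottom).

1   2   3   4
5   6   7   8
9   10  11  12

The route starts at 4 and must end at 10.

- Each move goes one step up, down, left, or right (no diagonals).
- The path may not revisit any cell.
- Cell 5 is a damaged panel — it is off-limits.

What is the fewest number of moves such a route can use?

4

The Manhattan distance from 4 to 10 is |1−3| + |4−2| = 4, so at least 4 moves are needed.
A route of 4 moves achieves this: 4 → 8 → 12 → 11 → 10.
Since 4 matches the lower bound, it is optimal.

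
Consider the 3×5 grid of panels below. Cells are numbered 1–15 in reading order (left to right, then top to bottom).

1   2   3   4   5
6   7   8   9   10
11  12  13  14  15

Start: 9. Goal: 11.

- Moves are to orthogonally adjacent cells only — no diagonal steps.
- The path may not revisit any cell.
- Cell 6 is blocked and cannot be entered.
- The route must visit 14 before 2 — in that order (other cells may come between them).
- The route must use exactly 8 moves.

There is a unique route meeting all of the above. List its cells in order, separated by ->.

The waypoints must appear in the order 14, 2, with no cell reused.
Route from 9: down to 14, left to 13, 2× up (reaching 3), left to 2, 2× down (reaching 12), left to 11 — 8 moves in all.
Check: order respected (14 at step 1, 2 at step 5); 8 moves as required.

9 -> 14 -> 13 -> 8 -> 3 -> 2 -> 7 -> 12 -> 11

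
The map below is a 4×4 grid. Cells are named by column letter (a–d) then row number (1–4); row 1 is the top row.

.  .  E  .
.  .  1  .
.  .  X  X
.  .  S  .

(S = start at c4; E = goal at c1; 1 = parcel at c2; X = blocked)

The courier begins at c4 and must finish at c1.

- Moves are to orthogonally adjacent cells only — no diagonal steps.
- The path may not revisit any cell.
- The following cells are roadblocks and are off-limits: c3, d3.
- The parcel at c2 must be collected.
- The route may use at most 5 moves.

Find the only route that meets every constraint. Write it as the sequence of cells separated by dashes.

The budget equals the shortest possible length, so every move has to be on a shortest route through the required cells.
Route from c4: left 1 to b4, up 2 to b2, right 1 to c2, up 1 to c1 — 5 moves in all.
Check: all required cells visited; 5 ≤ 5 moves.

c4 - b4 - b3 - b2 - c2 - c1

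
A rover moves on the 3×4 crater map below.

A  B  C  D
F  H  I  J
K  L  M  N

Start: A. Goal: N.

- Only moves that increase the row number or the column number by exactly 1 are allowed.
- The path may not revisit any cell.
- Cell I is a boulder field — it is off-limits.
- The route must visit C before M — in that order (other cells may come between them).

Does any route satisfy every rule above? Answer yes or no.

no

Every right/down route from C to M runs into a blocked cell, so that leg cannot be completed.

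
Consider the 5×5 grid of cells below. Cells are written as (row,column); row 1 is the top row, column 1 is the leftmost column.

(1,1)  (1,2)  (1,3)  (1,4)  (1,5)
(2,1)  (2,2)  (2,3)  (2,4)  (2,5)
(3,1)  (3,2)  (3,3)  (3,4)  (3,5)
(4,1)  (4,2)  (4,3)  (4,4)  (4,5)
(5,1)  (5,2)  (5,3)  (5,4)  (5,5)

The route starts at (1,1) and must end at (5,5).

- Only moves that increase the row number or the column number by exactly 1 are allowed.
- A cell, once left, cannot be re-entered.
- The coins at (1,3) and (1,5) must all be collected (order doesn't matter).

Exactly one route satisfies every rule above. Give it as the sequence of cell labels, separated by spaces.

Moves only go right or down, so the column and row indices never decrease.
Route from (1,1): 4× right (reaching (1,5)), 4× down (reaching (5,5)) — 8 moves in all.
Check: all required cells visited.

(1,1) (1,2) (1,3) (1,4) (1,5) (2,5) (3,5) (4,5) (5,5)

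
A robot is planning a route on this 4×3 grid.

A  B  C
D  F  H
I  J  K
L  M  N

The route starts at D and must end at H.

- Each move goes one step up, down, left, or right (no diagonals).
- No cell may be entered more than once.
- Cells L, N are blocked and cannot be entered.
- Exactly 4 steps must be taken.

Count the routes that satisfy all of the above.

6

Need simple routes of exactly 4 moves from D to H (Manhattan distance 2, so 1 moves are spent on a detour and 1 undoing it).
Enumerating: D A B F H | D A B C H | D I J F H | D I J K H | D F B C H | D F J K H.
That gives 6 routes.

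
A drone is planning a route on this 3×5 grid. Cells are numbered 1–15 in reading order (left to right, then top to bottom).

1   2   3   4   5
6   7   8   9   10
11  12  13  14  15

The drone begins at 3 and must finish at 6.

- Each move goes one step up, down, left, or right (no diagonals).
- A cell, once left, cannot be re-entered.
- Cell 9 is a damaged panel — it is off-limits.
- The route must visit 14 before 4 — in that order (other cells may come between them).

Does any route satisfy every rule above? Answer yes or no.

Ignoring the required order, 6 revisit-free routes from 3 to 6 pass through all of 14 and 4; the waypoint orders that occur are 4 → 14 (6) — never 14 → 4.

no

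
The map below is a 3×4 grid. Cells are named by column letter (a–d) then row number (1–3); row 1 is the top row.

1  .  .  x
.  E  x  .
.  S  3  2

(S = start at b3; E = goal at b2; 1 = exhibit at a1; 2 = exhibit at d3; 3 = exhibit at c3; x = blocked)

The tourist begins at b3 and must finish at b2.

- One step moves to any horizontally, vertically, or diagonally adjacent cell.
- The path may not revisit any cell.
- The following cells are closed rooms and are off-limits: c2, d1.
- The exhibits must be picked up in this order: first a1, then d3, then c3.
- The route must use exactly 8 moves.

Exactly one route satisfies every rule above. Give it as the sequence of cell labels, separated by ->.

The waypoints must appear in the order a1, d3, c3, with no cell reused.
Route from b3: up-left 1 to a2, up 1 to a1, right 2 to c1, down-right 1 to d2, down 1 to d3, left 1 to c3, up-left 1 to b2 — 8 moves in all.
Check: order respected (1 at step 2, 2 at step 6, 3 at step 7); 8 moves as required.

b3 -> a2 -> a1 -> b1 -> c1 -> d2 -> d3 -> c3 -> b2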